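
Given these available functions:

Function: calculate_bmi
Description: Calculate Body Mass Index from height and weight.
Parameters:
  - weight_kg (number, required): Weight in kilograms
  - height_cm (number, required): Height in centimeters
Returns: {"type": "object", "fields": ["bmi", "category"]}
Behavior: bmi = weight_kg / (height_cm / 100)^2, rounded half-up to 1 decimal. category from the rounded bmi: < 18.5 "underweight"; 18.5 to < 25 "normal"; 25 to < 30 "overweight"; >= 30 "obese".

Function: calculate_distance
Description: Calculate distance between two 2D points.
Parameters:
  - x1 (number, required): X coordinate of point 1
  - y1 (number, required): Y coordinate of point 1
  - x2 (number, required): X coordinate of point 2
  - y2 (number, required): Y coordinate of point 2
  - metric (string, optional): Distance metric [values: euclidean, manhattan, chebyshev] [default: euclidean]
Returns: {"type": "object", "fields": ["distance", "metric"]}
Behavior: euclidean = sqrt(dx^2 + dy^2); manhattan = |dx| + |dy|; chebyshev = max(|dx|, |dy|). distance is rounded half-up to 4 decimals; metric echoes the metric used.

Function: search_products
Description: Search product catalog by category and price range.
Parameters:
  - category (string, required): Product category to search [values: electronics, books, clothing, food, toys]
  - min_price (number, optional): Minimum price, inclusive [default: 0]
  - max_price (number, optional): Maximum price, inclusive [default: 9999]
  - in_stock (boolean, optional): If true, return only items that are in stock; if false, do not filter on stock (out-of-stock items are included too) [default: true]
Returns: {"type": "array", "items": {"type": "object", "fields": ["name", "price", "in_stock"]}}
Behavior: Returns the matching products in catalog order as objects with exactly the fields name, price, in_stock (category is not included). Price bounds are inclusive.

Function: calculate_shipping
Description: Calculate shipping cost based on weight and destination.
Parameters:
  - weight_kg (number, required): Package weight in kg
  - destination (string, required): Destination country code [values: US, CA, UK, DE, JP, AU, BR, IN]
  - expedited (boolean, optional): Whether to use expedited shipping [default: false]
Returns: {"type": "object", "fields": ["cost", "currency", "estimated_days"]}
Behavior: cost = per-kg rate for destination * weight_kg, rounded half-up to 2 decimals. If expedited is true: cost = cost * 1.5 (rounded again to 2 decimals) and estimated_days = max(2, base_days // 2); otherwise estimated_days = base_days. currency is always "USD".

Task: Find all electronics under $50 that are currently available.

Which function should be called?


The task needs a function whose description is: Search product catalog by category and price range.
search_products


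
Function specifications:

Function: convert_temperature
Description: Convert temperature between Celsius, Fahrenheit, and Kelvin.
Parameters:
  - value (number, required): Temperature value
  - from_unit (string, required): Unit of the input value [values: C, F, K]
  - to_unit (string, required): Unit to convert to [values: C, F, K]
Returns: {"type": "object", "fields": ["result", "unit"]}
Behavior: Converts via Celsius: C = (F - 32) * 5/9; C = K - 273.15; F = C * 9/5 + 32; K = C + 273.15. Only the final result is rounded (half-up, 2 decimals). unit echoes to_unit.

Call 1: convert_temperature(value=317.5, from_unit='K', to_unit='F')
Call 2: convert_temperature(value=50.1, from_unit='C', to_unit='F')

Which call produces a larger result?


Call 1:
  To C: 317.5 - 273.15 = 44.35
  To F: 44.35 * 9/5 + 32 = 111.83
  Round to 2 decimals: 111.83
  -> 111.83 F
Call 2:
  Input already in C: 50.1
  To F: 50.1 * 9/5 + 32 = 122.18
  Round to 2 decimals: 122.18
  -> 122.18 F
Call 2 (122.18 F)


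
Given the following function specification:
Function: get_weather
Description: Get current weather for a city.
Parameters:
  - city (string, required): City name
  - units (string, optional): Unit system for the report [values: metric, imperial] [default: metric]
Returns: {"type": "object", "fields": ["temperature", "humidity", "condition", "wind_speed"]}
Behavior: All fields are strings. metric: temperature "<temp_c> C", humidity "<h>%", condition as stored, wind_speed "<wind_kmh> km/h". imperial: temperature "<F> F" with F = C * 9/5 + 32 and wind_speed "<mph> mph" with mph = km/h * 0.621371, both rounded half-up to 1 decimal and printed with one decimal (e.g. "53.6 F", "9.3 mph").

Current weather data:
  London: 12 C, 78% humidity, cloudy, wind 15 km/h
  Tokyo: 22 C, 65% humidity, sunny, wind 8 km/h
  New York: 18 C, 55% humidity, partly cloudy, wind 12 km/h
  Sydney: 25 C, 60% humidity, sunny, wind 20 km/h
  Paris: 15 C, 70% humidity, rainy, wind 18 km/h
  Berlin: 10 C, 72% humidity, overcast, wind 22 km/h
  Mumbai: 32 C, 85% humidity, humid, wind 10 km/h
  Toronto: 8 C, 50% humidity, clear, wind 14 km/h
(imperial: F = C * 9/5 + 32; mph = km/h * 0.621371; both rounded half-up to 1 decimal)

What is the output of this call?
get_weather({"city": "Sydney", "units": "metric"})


Sydney record: 25 C, 60%, sunny, 20 km/h
metric: report values as stored ('<temp_c> C', '<humidity>%', '<wind_kmh> km/h')
Output:
{"temperature": "25 C", "humidity": "60%", "condition": "sunny", "wind_speed": "20 km/h"}


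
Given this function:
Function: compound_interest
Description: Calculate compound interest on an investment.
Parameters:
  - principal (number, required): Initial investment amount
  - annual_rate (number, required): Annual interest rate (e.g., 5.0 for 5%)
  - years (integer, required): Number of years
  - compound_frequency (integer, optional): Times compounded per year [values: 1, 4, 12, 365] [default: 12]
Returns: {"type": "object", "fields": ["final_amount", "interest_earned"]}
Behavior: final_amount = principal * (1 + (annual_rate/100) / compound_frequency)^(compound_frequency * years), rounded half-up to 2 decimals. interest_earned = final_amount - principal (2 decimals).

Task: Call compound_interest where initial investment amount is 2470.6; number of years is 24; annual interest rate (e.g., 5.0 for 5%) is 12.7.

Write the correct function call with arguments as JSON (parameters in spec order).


Mapping each described value to its parameter name:
  'Initial investment amount' -> principal = 2470.6
  'Number of years' -> years = 24
  'Annual interest rate (e.g., 5.0 for 5%)' -> annual_rate = 12.7
compound_interest({"principal": 2470.6, "annual_rate": 12.7, "years": 24})


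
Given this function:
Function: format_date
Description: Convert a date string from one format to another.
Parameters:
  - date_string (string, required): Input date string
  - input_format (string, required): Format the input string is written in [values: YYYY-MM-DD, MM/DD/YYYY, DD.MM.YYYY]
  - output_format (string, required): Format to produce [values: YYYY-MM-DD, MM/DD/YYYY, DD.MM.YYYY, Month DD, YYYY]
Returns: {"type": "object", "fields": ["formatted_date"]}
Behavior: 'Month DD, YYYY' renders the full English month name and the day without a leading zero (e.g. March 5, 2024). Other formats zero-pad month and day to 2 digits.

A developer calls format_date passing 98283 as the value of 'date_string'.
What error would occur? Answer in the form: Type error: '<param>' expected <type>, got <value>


Spec: 'date_string' is declared as string; 98283 is an integer.
Type error: 'date_string' expected string, got 98283


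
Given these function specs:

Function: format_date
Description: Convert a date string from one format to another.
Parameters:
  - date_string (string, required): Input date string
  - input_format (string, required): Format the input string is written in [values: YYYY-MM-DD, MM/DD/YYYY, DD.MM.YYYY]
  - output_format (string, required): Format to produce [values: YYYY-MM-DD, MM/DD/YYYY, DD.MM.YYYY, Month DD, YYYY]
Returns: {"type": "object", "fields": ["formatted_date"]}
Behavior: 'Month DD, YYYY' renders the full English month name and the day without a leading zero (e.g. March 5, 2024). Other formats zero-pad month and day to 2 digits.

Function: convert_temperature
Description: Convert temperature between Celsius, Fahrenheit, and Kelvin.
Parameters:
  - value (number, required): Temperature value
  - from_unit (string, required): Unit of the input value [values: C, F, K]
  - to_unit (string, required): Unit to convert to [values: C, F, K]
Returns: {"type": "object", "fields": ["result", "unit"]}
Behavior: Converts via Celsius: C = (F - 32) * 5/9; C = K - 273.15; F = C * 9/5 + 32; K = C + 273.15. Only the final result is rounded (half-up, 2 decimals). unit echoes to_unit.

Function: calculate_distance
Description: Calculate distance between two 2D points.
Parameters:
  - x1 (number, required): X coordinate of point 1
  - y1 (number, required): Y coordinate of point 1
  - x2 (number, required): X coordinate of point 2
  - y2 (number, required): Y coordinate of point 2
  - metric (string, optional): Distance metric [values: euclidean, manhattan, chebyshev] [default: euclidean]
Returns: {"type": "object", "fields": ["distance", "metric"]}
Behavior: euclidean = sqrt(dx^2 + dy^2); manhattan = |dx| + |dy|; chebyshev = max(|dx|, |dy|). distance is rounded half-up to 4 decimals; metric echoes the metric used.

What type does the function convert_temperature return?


The convert_temperature spec declares Returns: {"type": "object", "fields": ["result", "unit"]}
Type:
object


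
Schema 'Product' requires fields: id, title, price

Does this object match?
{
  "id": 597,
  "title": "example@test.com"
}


Checking required fields...
Missing: price
Invalid - missing required field 'price'


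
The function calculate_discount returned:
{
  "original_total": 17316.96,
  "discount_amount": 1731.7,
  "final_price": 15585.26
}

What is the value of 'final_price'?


15585.26


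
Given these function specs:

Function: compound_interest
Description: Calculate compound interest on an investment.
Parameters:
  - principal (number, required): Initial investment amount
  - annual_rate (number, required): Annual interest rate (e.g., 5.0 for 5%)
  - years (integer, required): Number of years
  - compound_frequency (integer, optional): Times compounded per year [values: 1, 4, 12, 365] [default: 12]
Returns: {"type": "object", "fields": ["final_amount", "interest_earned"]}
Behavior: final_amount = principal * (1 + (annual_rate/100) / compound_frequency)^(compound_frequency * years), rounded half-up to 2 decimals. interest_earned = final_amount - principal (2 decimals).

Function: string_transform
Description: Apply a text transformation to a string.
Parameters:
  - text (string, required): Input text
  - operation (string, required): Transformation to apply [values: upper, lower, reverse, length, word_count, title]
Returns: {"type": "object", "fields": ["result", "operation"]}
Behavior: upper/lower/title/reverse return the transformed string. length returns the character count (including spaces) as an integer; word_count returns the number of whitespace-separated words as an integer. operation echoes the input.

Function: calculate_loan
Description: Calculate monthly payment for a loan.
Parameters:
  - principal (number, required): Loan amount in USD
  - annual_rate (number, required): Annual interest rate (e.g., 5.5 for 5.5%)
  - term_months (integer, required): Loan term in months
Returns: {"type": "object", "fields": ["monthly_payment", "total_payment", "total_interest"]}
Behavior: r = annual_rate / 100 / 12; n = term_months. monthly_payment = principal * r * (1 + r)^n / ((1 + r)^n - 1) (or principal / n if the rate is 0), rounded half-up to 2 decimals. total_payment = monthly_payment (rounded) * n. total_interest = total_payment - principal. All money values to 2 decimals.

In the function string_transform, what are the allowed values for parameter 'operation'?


The string_transform spec declares:
  - operation (string, required): Transformation to apply [values: upper, lower, reverse, length, word_count, title]
Allowed values:
upper, lower, reverse, length, word_count, title


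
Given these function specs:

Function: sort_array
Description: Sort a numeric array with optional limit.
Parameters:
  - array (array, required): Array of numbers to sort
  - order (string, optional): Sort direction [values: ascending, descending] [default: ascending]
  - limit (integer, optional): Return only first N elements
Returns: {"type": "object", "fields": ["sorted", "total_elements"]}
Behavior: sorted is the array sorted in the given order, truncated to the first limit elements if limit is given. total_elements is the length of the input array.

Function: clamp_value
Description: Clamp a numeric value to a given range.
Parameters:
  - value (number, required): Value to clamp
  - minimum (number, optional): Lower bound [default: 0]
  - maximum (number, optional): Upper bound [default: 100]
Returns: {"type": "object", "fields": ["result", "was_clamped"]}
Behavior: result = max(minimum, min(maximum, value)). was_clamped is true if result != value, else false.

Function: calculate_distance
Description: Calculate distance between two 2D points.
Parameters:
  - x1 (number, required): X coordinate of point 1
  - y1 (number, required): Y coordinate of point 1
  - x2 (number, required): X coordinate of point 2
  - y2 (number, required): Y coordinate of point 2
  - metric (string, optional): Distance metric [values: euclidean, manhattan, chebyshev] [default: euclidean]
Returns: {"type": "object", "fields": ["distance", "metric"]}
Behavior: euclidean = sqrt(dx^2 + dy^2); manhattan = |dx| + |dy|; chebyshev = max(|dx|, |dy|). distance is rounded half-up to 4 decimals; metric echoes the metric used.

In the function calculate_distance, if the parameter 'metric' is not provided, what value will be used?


The calculate_distance spec declares:
  - metric (string, optional): Distance metric [values: euclidean, manhattan, chebyshev] [default: euclidean]
Default:
euclidean


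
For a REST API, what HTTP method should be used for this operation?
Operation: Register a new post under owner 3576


GET = read, POST = create, PUT = update/replace, DELETE = remove
This operation is a create.
POST


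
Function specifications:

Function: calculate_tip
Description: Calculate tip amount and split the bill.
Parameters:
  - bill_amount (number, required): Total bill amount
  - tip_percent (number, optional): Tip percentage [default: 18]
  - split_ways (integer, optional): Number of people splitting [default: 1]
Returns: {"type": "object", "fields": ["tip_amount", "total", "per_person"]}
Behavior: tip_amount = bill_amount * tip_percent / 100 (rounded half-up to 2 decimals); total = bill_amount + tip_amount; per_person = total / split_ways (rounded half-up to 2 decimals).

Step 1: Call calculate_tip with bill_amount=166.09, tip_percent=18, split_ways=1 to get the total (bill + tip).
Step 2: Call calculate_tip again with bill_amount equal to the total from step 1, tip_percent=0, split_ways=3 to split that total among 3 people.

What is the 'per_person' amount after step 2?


Step 1: calculate_tip(bill_amount=166.09, tip_percent=18, split_ways=1)
  tip_amount = 166.09 * 18/100 = 29.8962 -> 29.90
  total = 166.09 + 29.90 = 195.99
  per_person = 195.99 / 1 = 195.99 -> 195.99
  -> total = 195.99
Step 2: calculate_tip(bill_amount=195.99, tip_percent=0, split_ways=3)
  tip_amount = 195.99 * 0/100 = 0 -> 0.00
  total = 195.99 + 0.00 = 195.99
  per_person = 195.99 / 3 = 65.33 -> 65.33
  -> per_person = 65.33
$65.33


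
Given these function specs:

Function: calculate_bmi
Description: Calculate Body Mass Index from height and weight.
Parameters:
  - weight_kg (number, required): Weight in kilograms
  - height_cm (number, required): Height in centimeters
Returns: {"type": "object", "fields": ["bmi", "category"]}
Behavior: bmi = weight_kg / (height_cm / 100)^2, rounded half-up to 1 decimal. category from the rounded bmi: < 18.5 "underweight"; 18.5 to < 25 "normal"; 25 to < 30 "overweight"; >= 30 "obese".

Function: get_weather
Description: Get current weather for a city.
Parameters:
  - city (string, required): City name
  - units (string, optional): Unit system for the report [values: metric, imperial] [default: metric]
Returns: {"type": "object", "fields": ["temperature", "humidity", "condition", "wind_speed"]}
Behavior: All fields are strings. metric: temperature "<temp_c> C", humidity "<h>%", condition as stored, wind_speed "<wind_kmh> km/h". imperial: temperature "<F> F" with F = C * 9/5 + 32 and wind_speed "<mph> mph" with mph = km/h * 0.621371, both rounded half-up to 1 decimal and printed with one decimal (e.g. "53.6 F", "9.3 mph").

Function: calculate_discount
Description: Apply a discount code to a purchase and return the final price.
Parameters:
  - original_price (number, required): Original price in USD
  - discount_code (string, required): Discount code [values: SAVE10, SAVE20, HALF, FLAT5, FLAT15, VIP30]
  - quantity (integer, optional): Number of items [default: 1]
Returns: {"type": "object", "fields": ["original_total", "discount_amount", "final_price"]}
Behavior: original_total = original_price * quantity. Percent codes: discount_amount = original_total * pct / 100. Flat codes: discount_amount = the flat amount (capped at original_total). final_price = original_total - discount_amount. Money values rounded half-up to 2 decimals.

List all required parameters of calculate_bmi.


Parameters of calculate_bmi and their required/optional flag:
  weight_kg: required
  height_cm: required
height_cm, weight_kg


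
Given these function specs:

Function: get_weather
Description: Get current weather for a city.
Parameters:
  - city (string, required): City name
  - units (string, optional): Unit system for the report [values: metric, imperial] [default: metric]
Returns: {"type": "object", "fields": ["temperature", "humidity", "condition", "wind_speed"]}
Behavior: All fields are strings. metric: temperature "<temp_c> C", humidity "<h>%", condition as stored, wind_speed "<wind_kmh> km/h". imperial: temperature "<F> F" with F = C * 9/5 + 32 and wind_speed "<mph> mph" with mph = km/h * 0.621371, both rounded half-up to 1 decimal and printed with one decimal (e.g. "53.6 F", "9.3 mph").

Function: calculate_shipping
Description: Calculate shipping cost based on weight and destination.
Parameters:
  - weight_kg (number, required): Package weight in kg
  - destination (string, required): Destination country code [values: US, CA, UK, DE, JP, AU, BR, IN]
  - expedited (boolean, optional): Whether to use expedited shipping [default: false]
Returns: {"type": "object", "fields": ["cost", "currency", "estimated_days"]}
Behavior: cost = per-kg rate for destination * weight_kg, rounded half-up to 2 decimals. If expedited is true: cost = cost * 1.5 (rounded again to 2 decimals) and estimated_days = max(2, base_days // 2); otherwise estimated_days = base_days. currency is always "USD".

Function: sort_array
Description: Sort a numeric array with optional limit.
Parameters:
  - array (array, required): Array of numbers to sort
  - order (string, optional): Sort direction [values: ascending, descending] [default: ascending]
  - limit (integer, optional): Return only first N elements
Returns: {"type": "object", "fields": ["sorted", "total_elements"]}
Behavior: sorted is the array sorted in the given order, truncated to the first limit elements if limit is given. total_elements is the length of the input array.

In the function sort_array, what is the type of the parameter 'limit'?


The sort_array spec declares:
  - limit (integer, optional): Return only first N elements
Type:
integer


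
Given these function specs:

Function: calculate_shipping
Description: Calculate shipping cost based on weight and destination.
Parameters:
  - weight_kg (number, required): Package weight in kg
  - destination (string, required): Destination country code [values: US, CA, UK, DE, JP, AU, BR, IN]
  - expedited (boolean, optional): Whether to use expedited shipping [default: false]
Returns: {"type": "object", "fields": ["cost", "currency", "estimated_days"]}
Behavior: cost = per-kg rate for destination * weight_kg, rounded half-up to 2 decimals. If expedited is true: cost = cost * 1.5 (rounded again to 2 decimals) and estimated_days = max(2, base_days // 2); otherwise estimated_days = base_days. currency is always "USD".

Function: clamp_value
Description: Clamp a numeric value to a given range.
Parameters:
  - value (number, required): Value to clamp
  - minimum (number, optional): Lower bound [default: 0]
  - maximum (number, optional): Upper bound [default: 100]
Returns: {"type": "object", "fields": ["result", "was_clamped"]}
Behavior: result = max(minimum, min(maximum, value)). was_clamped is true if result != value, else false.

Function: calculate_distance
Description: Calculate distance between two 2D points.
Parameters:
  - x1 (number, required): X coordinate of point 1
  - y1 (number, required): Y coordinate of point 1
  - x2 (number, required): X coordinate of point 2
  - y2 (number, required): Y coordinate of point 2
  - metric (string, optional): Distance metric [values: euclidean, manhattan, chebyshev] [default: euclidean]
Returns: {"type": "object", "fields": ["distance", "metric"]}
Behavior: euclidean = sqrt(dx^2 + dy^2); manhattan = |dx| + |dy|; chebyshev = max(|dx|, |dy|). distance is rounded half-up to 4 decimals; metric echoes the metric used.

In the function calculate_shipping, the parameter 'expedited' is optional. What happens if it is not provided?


The calculate_shipping spec declares:
  - expedited (boolean, optional): Whether to use expedited shipping [default: false]
It defaults to false


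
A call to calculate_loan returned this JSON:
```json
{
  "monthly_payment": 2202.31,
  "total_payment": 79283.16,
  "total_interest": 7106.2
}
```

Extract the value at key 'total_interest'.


7106.2


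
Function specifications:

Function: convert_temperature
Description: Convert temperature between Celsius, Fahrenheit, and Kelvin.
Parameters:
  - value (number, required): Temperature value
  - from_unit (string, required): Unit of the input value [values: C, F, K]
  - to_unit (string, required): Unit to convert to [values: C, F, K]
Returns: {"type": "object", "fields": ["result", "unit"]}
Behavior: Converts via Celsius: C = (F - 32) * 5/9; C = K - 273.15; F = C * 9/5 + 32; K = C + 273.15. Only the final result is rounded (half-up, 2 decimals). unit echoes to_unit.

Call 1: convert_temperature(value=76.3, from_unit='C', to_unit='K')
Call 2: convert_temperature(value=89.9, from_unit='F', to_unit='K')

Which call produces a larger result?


Call 1:
  Input already in C: 76.3
  To K: 76.3 + 273.15 = 349.45
  Round to 2 decimals: 349.45
  -> 349.45 K
Call 2:
  To C: (89.9 - 32) * 5/9 = 32.166667
  To K: 32.166667 + 273.15 = 305.316667
  Round to 2 decimals: 305.32
  -> 305.32 K
Call 1 (349.45 K)


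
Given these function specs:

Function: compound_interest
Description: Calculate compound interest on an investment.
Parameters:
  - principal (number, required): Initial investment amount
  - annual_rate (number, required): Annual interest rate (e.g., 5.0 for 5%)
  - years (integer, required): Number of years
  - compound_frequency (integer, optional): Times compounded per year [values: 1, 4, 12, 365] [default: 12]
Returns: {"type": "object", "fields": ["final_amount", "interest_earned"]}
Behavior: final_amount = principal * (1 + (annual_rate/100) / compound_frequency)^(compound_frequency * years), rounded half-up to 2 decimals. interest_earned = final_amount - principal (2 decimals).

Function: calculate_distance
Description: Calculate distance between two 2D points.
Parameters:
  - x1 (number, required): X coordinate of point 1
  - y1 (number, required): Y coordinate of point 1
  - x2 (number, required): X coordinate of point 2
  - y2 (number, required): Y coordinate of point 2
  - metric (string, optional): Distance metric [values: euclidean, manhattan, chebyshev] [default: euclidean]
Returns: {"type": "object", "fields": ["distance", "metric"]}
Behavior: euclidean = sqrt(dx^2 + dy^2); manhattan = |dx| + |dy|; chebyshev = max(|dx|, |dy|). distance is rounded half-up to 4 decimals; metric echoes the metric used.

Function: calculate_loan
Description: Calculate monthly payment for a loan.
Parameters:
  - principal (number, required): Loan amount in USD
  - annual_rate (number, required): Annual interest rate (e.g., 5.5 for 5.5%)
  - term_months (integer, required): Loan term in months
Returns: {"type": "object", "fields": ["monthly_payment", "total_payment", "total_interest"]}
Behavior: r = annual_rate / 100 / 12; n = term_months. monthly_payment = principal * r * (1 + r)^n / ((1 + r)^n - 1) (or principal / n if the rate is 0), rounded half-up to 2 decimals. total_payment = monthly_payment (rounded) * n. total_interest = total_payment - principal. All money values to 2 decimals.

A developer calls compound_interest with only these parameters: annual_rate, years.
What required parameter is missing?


Required parameters: principal, annual_rate, years
Provided: annual_rate, years
Missing: principal
principal


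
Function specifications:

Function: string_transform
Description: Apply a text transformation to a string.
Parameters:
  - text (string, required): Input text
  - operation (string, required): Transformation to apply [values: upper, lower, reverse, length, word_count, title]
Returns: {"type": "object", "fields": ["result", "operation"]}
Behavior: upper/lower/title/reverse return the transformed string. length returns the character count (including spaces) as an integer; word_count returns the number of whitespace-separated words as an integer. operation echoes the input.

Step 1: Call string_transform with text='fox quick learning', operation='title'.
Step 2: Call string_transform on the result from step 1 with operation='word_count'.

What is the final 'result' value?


Step 1: string_transform(text='fox quick learning', operation='title')
  -> result = 'Fox Quick Learning'
Step 2: string_transform(text='Fox Quick Learning', operation='word_count')
  words: Fox, Quick, Learning -> 3
  -> result = 3
3


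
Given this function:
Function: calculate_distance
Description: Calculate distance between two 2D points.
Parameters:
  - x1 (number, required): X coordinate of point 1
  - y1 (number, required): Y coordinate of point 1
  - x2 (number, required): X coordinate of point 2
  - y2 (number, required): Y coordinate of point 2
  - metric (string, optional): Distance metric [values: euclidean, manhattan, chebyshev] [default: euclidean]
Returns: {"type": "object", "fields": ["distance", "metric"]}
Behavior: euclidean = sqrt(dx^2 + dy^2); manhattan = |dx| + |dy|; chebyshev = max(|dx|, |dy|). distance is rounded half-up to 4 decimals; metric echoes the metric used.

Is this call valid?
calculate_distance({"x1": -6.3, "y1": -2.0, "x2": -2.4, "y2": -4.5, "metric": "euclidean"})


Checking all required parameters present and types match... All valid.
Valid


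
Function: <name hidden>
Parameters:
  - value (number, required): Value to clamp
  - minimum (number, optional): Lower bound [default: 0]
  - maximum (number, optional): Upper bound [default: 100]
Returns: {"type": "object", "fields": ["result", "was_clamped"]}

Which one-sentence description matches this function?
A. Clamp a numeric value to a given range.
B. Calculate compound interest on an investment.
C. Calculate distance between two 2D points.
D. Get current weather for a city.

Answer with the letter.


Parameters value, minimum, maximum and return ["result", "was_clamped"] fit: Clamp a numeric value to a given range.
A


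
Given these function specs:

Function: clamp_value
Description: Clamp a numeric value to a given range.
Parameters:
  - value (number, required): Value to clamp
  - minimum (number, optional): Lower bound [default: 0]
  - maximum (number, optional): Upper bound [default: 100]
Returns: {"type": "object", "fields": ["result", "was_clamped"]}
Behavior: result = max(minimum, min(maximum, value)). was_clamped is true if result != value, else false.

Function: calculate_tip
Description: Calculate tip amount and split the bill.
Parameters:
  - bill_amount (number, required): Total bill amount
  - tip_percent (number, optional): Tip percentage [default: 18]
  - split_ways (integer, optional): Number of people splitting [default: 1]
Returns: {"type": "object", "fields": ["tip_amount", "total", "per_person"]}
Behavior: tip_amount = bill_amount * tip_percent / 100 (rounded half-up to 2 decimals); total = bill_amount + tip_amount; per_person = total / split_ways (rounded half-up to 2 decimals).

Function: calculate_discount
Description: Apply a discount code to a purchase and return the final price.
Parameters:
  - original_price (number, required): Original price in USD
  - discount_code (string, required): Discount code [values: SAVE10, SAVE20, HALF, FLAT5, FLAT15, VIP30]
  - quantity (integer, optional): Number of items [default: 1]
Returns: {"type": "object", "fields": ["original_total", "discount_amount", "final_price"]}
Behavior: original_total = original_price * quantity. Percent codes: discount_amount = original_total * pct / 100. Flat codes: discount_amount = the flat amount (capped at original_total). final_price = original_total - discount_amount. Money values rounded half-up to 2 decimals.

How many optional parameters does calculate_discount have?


Parameters of calculate_discount: original_price (required), discount_code (required), quantity (optional)
Optional count:
1


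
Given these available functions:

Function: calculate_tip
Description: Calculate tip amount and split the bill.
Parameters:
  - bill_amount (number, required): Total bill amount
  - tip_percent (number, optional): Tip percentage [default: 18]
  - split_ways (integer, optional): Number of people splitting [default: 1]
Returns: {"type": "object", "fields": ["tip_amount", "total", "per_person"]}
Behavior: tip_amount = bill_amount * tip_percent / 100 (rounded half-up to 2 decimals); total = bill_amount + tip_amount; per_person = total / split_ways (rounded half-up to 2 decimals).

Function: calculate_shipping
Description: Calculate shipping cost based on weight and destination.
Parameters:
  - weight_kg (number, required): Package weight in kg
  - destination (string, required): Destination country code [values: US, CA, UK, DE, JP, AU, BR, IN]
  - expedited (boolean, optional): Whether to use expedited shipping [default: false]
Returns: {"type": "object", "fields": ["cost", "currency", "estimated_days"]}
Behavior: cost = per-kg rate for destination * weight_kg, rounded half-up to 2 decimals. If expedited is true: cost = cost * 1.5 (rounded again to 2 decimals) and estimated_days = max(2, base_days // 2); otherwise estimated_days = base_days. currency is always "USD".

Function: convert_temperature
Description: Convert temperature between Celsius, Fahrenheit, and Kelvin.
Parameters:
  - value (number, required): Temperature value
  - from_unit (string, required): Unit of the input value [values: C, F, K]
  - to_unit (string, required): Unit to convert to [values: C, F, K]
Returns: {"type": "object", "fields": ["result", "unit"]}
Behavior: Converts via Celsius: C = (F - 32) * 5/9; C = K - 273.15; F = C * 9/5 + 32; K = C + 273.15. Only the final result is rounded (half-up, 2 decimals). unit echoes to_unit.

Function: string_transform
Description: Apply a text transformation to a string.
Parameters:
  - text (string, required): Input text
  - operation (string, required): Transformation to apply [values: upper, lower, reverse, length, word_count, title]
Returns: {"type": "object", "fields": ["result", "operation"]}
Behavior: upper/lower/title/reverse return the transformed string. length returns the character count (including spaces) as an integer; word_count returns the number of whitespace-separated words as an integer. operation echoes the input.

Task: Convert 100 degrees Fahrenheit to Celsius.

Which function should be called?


The task needs a function whose description is: Convert temperature between Celsius, Fahrenheit, and Kelvin.
convert_temperature


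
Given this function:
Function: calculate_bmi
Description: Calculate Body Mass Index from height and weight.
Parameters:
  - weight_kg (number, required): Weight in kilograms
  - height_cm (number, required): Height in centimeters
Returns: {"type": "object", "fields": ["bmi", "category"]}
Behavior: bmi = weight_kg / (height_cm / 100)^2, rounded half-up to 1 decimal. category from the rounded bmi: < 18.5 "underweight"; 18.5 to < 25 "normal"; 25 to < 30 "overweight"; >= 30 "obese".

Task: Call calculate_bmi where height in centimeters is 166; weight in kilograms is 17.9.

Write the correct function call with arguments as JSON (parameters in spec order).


Mapping each described value to its parameter name:
  'Height in centimeters' -> height_cm = 166
  'Weight in kilograms' -> weight_kg = 17.9
calculate_bmi({"weight_kg": 17.9, "height_cm": 166})


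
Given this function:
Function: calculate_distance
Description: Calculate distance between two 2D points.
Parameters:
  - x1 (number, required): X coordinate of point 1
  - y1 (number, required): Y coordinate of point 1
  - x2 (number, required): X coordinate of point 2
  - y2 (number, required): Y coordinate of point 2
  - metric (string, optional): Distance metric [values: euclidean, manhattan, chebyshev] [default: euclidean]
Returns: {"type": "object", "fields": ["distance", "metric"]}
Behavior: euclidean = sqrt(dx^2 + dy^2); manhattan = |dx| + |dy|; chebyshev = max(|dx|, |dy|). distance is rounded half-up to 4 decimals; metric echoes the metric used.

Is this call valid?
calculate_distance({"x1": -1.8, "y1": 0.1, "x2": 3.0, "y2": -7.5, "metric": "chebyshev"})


Checking all required parameters present and types match... All valid.
Valid


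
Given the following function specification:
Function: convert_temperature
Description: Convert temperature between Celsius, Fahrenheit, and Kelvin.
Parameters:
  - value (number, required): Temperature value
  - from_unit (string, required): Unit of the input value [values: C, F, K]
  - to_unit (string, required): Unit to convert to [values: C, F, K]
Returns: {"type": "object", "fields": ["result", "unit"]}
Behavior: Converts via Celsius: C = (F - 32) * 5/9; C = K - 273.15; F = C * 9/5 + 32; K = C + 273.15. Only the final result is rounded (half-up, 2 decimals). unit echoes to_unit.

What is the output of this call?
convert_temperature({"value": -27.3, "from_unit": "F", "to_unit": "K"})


To C: (-27.3 - 32) * 5/9 = -32.944444
To K: -32.944444 + 273.15 = 240.205556
Round to 2 decimals: 240.21
Output:
{"result": 240.21, "unit": "K"}


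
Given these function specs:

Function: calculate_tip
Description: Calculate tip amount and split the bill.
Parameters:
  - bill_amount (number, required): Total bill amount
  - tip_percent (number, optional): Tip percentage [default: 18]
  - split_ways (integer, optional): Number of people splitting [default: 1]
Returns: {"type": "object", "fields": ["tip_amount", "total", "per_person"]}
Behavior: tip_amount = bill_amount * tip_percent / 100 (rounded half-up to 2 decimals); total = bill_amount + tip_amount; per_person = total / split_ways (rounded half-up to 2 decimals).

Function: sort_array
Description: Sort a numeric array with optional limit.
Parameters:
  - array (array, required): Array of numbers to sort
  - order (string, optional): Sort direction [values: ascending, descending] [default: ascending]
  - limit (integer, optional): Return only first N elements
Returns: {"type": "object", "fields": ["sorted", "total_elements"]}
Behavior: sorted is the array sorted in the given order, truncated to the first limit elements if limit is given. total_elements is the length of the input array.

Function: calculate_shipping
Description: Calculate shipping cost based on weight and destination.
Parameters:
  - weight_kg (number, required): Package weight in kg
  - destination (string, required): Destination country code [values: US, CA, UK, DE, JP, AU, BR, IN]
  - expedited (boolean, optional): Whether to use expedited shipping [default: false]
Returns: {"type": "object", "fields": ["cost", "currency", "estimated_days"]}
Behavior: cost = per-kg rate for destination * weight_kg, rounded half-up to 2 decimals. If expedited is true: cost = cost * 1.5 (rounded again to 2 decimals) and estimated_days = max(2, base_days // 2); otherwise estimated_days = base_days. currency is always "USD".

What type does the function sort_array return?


The sort_array spec declares Returns: {"type": "object", "fields": ["sorted", "total_elements"]}
Type:
object


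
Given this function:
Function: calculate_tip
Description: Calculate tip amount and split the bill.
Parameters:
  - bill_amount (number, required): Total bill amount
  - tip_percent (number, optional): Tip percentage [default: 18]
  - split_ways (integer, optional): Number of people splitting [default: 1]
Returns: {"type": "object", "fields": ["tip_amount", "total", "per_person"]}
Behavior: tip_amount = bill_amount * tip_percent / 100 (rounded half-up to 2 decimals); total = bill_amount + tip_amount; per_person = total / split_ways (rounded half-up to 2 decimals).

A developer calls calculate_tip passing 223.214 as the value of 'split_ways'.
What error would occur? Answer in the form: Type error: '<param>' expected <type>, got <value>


Spec: 'split_ways' is declared as integer; 223.214 is a non-integer number.
Type error: 'split_ways' expected integer, got 223.214


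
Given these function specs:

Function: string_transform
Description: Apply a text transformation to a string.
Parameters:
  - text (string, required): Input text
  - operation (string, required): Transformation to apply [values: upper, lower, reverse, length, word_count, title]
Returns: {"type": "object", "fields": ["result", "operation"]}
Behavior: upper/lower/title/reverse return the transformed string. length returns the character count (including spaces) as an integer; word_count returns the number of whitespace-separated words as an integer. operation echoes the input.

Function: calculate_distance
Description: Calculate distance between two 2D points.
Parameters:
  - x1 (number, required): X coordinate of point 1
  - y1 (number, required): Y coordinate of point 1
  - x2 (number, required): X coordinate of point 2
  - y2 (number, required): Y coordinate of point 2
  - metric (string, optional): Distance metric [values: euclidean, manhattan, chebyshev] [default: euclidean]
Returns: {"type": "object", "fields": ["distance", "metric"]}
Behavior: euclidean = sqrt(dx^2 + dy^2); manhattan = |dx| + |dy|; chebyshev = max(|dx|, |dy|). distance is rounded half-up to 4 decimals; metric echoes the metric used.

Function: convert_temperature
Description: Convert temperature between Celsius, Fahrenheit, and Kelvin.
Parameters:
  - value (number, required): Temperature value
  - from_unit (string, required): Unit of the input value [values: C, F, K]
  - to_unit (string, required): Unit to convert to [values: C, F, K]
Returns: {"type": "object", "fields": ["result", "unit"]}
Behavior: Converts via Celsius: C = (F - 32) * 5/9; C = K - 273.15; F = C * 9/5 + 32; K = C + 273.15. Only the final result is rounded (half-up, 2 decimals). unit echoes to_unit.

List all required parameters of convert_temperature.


Parameters of convert_temperature and their required/optional flag:
  value: required
  from_unit: required
  to_unit: required
from_unit, to_unit, value


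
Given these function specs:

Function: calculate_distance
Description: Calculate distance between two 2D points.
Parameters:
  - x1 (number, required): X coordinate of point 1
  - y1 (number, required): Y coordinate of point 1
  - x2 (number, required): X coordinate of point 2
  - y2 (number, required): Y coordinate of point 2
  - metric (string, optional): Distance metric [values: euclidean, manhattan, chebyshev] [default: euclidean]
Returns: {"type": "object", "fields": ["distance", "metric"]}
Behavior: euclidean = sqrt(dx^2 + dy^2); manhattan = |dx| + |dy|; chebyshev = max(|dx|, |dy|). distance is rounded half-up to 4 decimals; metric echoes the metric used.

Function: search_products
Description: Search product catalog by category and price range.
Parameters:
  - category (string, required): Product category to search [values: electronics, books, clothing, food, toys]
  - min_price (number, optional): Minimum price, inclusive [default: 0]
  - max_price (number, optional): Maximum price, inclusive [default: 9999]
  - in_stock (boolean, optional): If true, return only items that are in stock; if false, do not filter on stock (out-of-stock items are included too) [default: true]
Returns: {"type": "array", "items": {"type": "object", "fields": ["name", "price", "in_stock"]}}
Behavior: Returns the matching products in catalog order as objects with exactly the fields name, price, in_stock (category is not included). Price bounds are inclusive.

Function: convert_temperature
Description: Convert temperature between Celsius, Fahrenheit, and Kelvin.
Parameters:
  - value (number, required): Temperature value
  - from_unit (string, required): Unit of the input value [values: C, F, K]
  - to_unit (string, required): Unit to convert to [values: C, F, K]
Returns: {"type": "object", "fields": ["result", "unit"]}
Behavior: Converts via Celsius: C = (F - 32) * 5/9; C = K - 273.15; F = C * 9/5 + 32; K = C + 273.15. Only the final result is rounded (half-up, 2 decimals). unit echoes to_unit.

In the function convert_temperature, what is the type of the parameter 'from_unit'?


The convert_temperature spec declares:
  - from_unit (string, required): Unit of the input value [values: C, F, K]
Type:
string
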